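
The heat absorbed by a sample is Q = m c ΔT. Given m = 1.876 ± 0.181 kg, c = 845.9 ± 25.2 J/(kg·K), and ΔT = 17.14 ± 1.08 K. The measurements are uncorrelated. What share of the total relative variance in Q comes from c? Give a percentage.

6.26%

(δQ/Q)² = (1·δm/m)² + (1·δc/c)² + (1·δΔT/ΔT)²
  m term: (1×0.0965)² = 0.00931
  c term: (1×0.0298)² = 0.000887
  ΔT term: (1×0.0630)² = 0.00397
Total = 0.0142. Share from c = 0.000887/0.0142 = 0.0626.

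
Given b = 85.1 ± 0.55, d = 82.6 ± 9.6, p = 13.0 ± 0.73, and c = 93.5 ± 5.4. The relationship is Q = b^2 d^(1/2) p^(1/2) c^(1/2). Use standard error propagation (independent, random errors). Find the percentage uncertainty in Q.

7.19%

Q is a product of powers, so relative uncertainties combine in quadrature:
  (2·δb/b)² = (2×0.00646)² = 0.000167;  (½·δd/d)² = (0.5×0.116)² = 0.00338;  (½·δp/p)² = (0.5×0.0562)² = 0.000788;  (½·δc/c)² = (0.5×0.0578)² = 0.000834
δQ/Q = √(0.00517) = 0.0719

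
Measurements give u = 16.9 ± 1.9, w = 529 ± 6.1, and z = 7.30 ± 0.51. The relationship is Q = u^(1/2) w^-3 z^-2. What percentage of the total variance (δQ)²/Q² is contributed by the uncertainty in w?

(δQ/Q)² = (½·δu/u)² + (-3·δw/w)² + (-2·δz/z)²
  u term: (0.5×0.112)² = 0.00316
  w term: (-3×0.0115)² = 0.00120
  z term: (-2×0.0699)² = 0.0195
Total = 0.0239. Share from w = 0.00120/0.0239 = 0.0501.

5.01%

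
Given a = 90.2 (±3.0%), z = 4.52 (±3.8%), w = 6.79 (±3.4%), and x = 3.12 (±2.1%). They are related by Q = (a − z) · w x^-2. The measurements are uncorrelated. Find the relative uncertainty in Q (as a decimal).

0.0626

Let u = a − z = 85.7. δu = √(δa² + δz²) = √(7.32 + 0.0295) = 2.71, so δu/u = 0.0316.
Q is then a monomial in u, w, x:
δQ/Q = √((δu/u)² + (1·δw/w)² + (-2·δx/x)²) = √(0.00100 + 0.00116 + 0.00176) = 0.0626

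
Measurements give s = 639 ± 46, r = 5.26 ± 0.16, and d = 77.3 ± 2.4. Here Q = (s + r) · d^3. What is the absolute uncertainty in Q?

3.49e+07

Let u = s + r = 644. δu = √(δs² + δr²) = √(2120 + 0.0256) = 46.0, so δu/u = 0.0714.
Q is then a monomial in u, d:
δQ/Q = √((δu/u)² + (3·δd/d)²) = √(0.00510 + 0.00868) = 0.117
Q = 2.98e+08, so δQ = 0.117 × 2.98e+08 = 3.49e+07.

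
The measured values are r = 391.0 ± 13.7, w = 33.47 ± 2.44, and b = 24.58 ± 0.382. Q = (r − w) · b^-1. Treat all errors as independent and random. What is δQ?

Let u = r − w = 357.5. δu = √(δr² + δw²) = √(188 + 5.95) = 13.9, so δu/u = 0.0389.
Q is then a monomial in u, b:
δQ/Q = √((δu/u)² + (-1·δb/b)²) = √(0.00151 + 0.000242) = 0.0419
Q = 14.55, so δQ = 0.0419 × 14.55 = 0.610.

0.610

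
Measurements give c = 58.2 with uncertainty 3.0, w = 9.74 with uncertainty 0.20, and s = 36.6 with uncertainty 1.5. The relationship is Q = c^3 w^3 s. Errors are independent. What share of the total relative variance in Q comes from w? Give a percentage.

12.9%

(δQ/Q)² = (3·δc/c)² + (3·δw/w)² + (1·δs/s)²
  c term: (3×0.0515)² = 0.0239
  w term: (3×0.0205)² = 0.00379
  s term: (1×0.0410)² = 0.00168
Total = 0.0294. Share from w = 0.00379/0.0294 = 0.129.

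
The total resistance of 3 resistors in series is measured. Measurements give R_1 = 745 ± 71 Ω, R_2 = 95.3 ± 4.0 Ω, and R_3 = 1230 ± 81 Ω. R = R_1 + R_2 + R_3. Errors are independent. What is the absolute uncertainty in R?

108 Ω

For a sum/difference, combine absolute errors in quadrature:
  (δR_1)² = 5040;  (δR_2)² = 16.0;  (δR_3)² = 6560
δR = √(11600) = 108 Ω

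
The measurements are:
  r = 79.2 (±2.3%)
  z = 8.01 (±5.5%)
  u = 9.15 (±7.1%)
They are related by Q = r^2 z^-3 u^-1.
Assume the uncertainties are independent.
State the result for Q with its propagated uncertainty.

Each factor contributes (exponent × relative error)² to (δQ/Q)²:
  (2·δr/r)² = (2×0.0230)² = 0.00212;  (-3·δz/z)² = (-3×0.0550)² = 0.0272;  (-1·δu/u)² = (-1×0.0710)² = 0.00504
δQ/Q = √(0.0344) = 0.185
Q = 1.33, so δQ = 0.185 × 1.33 = 0.247.

1.33 ± 0.247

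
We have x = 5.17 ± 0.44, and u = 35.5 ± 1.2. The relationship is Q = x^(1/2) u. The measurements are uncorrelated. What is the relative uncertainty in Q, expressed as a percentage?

Q is a product of powers, so relative uncertainties combine in quadrature:
  (½·δx/x)² = (0.5×0.0851)² = 0.00181;  (1·δu/u)² = (1×0.0338)² = 0.00114
δQ/Q = √(0.00295) = 0.0543

5.43%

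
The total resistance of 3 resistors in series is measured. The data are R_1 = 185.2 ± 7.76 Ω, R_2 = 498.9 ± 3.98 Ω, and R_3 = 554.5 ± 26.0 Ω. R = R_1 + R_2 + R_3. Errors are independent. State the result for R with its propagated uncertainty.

1239 ± 27.4 Ω

Each term contributes (cᵢ δxᵢ)² to (δR)²:
  (δR_1)² = 60.2;  (δR_2)² = 15.8;  (δR_3)² = 676
δR = √(752) = 27.4 Ω
R = 1239 Ω.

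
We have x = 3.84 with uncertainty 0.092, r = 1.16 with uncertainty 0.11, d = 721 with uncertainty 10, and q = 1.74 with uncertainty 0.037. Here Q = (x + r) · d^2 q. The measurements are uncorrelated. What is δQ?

2.04e+05

Let u = x + r = 5.00. δu = √(δx² + δr²) = √(0.00846 + 0.0121) = 0.143, so δu/u = 0.0287.
Q is then a monomial in u, d, q:
δQ/Q = √((δu/u)² + (2·δd/d)² + (1·δq/q)²) = √(0.000823 + 0.000769 + 0.000452) = 0.0452
Q = 4.52e+06, so δQ = 0.0452 × 4.52e+06 = 2.04e+05.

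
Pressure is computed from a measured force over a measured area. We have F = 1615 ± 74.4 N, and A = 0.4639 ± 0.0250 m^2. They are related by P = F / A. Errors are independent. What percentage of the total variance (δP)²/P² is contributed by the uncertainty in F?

42.2%

(δP/P)² = (1·δF/F)² + (-1·δA/A)²
  F term: (1×0.0461)² = 0.00212
  A term: (-1×0.0539)² = 0.00290
Total = 0.00503. Share from F = 0.00212/0.00503 = 0.422.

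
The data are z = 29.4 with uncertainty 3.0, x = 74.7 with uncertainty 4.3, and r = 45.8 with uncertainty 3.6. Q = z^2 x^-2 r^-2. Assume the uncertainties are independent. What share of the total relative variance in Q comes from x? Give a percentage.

16.6%

(δQ/Q)² = (2·δz/z)² + (-2·δx/x)² + (-2·δr/r)²
  z term: (2×0.102)² = 0.0416
  x term: (-2×0.0576)² = 0.0133
  r term: (-2×0.0786)² = 0.0247
Total = 0.0796. Share from x = 0.0133/0.0796 = 0.166.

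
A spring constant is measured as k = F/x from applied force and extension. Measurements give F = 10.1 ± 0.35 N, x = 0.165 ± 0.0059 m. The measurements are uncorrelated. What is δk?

k is a product of powers, so relative uncertainties combine in quadrature:
  (1·δF/F)² = (1×0.0347)² = 0.00120;  (-1·δx/x)² = (-1×0.0358)² = 0.00128
δk/k = √(0.00248) = 0.0498
k = 61.2 N/m, so δk = 0.0498 × 61.2 = 3.05 N/m.

3.05 N/m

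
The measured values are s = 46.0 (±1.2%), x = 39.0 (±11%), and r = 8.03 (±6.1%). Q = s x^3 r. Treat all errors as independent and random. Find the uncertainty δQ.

Q is a product of powers, so relative uncertainties combine in quadrature:
  (1·δs/s)² = (1×0.0120)² = 0.000144;  (3·δx/x)² = (3×0.110)² = 0.109;  (1·δr/r)² = (1×0.0610)² = 0.00372
δQ/Q = √(0.113) = 0.336
Q = 2.19e+07, so δQ = 0.336 × 2.19e+07 = 7.36e+06.

7.36e+06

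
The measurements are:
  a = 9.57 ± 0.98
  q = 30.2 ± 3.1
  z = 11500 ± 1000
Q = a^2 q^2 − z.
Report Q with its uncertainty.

72000 ± 24200

Let p = a^2·q^2 = 83500. δp/p = √((2·δa/a)² + (2·δq/q)²) = √(0.0419 + 0.0421) = 0.290, so δp = 24200.
Q = p − z: δQ = √(δp² + δz²) = √(5.87e+08 + 1e+06) = 24200
Q = 72000.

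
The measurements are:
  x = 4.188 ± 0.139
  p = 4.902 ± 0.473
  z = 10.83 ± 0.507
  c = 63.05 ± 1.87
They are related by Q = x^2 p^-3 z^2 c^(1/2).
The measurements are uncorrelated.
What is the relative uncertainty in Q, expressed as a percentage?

Q is a product of powers, so relative uncertainties combine in quadrature:
  (2·δx/x)² = (2×0.0332)² = 0.00441;  (-3·δp/p)² = (-3×0.0965)² = 0.0838;  (2·δz/z)² = (2×0.0468)² = 0.00877;  (½·δc/c)² = (0.5×0.0297)² = 0.000220
δQ/Q = √(0.0972) = 0.312

31.2%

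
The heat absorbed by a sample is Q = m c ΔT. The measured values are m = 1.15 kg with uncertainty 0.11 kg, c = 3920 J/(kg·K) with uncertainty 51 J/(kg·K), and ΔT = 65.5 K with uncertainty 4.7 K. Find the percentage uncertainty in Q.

12.0%

For a monomial Q ∝ m, c, ΔT, fractional errors add in quadrature:
  (1·δm/m)² = (1×0.0957)² = 0.00915;  (1·δc/c)² = (1×0.0130)² = 0.000169;  (1·δΔT/ΔT)² = (1×0.0718)² = 0.00515
δQ/Q = √(0.0145) = 0.120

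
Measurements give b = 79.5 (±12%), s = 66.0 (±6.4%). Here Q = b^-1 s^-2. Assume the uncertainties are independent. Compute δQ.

Q is a product of powers, so relative uncertainties combine in quadrature:
  (-1·δb/b)² = (-1×0.120)² = 0.0144;  (-2·δs/s)² = (-2×0.0640)² = 0.0164
δQ/Q = √(0.0308) = 0.175
Q = 2.89e-06, so δQ = 0.175 × 2.89e-06 = 5.07e-07.

5.07e-07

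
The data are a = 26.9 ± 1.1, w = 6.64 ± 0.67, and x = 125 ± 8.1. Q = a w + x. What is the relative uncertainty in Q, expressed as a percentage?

6.94%

Let p = a·w = 179. δp/p = √((1·δa/a)² + (1·δw/w)²) = √(0.00167 + 0.0102) = 0.109, so δp = 19.4.
Q = p + x: δQ = √(δp² + δx²) = √(378 + 65.6) = 21.1
Q = 304, so δQ/Q = 21.1/304 = 0.0694.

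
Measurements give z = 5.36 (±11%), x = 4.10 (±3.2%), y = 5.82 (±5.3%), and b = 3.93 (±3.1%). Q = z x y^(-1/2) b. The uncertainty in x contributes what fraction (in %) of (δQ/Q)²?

(δQ/Q)² = (1·δz/z)² + (1·δx/x)² + (−½·δy/y)² + (1·δb/b)²
  z term: (1×0.110)² = 0.0121
  x term: (1×0.0320)² = 0.00102
  y term: (-0.5×0.0530)² = 0.000702
  b term: (1×0.0310)² = 0.000961
Total = 0.0148. Share from x = 0.00102/0.0148 = 0.0692.

6.92%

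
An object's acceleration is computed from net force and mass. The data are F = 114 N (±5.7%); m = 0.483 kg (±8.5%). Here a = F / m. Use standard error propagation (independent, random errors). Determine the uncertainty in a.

Since a is a product/quotient, work with relative uncertainties:
  (1·δF/F)² = (1×0.0570)² = 0.00325;  (-1·δm/m)² = (-1×0.0850)² = 0.00723
δa/a = √(0.0105) = 0.102
a = 236 m/s^2, so δa = 0.102 × 236 = 24.2 m/s^2.

24.2 m/s^2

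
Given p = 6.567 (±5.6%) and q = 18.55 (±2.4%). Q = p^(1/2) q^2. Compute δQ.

49.0

Since Q is a product/quotient, work with relative uncertainties:
  (½·δp/p)² = (0.5×0.0560)² = 0.000784;  (2·δq/q)² = (2×0.0240)² = 0.00230
δQ/Q = √(0.00309) = 0.0556
Q = 881.8, so δQ = 0.0556 × 881.8 = 49.0.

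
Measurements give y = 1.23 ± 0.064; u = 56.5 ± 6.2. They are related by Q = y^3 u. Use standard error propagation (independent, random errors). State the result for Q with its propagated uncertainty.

105 ± 20.1

Relative error in a monomial: (δQ/Q)² = Σ (nᵢ · δxᵢ/xᵢ)².
  (3·δy/y)² = (3×0.0520)² = 0.0244;  (1·δu/u)² = (1×0.110)² = 0.0120
δQ/Q = √(0.0364) = 0.191
Q = 105, so δQ = 0.191 × 105 = 20.1.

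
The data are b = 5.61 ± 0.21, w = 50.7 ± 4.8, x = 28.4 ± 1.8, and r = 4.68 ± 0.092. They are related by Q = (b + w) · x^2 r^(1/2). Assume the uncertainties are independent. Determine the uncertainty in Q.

15000

Let u = b + w = 56.3. δu = √(δb² + δw²) = √(0.0441 + 23.0) = 4.80, so δu/u = 0.0853.
Q is then a monomial in u, x, r:
δQ/Q = √((δu/u)² + (2·δx/x)² + (½·δr/r)²) = √(0.00728 + 0.0161 + 9.66e-05) = 0.153
Q = 98300, so δQ = 0.153 × 98300 = 15000.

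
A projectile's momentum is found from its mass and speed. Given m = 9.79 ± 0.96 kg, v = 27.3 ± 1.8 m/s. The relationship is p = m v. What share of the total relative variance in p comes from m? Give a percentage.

(δp/p)² = (1·δm/m)² + (1·δv/v)²
  m term: (1×0.0981)² = 0.00962
  v term: (1×0.0659)² = 0.00435
Total = 0.0140. Share from m = 0.00962/0.0140 = 0.689.

68.9%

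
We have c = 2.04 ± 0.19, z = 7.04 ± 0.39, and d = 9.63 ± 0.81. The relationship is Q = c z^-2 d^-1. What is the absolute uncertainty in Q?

Q is a product of powers, so relative uncertainties combine in quadrature:
  (1·δc/c)² = (1×0.0931)² = 0.00867;  (-2·δz/z)² = (-2×0.0554)² = 0.0123;  (-1·δd/d)² = (-1×0.0841)² = 0.00707
δQ/Q = √(0.0280) = 0.167
Q = 0.00427, so δQ = 0.167 × 0.00427 = 0.000716.

0.000716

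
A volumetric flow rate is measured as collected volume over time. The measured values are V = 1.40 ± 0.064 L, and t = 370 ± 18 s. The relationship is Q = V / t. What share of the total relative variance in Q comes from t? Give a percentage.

(δQ/Q)² = (1·δV/V)² + (-1·δt/t)²
  V term: (1×0.0457)² = 0.00209
  t term: (-1×0.0486)² = 0.00237
Total = 0.00446. Share from t = 0.00237/0.00446 = 0.531.

53.1%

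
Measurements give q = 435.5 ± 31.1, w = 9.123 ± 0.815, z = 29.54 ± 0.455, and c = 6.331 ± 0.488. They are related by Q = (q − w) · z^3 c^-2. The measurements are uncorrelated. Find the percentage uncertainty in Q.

17.7%

Let u = q − w = 426.4. δu = √(δq² + δw²) = √(967 + 0.664) = 31.1, so δu/u = 0.0730.
Q is then a monomial in u, z, c:
δQ/Q = √((δu/u)² + (3·δz/z)² + (-2·δc/c)²) = √(0.00532 + 0.00214 + 0.0238) = 0.177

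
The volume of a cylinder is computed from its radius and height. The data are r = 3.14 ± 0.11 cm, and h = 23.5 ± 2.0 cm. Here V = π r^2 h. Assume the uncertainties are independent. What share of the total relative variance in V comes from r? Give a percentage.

(δV/V)² = (2·δr/r)² + (1·δh/h)²
  r term: (2×0.0350)² = 0.00491
  h term: (1×0.0851)² = 0.00724
Total = 0.0122. Share from r = 0.00491/0.0122 = 0.404.

40.4%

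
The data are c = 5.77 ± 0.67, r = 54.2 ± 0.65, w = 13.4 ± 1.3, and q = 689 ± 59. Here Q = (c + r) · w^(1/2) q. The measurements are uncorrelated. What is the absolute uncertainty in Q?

Let u = c + r = 60.0. δu = √(δc² + δr²) = √(0.449 + 0.423) = 0.933, so δu/u = 0.0156.
Q is then a monomial in u, w, q:
δQ/Q = √((δu/u)² + (½·δw/w)² + (1·δq/q)²) = √(0.000242 + 0.00235 + 0.00733) = 0.0996
Q = 1.51e+05, so δQ = 0.0996 × 1.51e+05 = 15100.

15100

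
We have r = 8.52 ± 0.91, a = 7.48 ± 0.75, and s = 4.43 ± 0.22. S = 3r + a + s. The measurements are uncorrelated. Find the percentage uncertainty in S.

7.58%

S is a linear combination, so absolute uncertainties add in quadrature:
  (3·δr)² = 7.45;  (δa)² = 0.562;  (δs)² = 0.0484
δS = √(8.06) = 2.84
S = 37.5, so δS/S = 2.84/37.5 = 0.0758.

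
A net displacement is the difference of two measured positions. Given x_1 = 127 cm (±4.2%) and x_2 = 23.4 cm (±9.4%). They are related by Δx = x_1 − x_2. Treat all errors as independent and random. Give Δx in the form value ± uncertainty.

104 ± 5.77 cm

Δx is a linear combination, so absolute uncertainties add in quadrature:
  (δx_1)² = 28.5;  (δx_2)² = 4.84
δΔx = √(33.3) = 5.77 cm
Δx = 104 cm.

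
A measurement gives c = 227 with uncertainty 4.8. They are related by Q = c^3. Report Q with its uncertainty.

(1.17 ± 0.0742) × 10^7

For a monomial Q ∝ c^3, fractional errors add in quadrature:
  (3·δc/c)² = (3×0.0211)² = 0.00402
δQ/Q = √(0.00402) = 0.0634
Q = 1.17e+07, so δQ = 0.0634 × 1.17e+07 = 7.42e+05.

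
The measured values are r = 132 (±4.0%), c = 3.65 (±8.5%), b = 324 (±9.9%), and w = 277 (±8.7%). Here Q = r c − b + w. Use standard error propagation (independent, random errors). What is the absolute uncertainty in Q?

Let p = r·c = 482. δp/p = √((1·δr/r)² + (1·δc/c)²) = √(0.00160 + 0.00723) = 0.0939, so δp = 45.3.
Q = p − b + w: δQ = √(δp² + δb² + δw²) = √(2050 + 1030 + 581) = 60.5

60.5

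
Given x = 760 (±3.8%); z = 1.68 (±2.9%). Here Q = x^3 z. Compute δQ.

Q is a product of powers, so relative uncertainties combine in quadrature:
  (3·δx/x)² = (3×0.0380)² = 0.0130;  (1·δz/z)² = (1×0.0290)² = 0.000841
δQ/Q = √(0.0138) = 0.118
Q = 7.37e+08, so δQ = 0.118 × 7.37e+08 = 8.68e+07.

8.68e+07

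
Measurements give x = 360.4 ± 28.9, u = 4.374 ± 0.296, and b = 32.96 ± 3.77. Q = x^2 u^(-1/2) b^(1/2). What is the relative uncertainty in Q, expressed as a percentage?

Since Q is a product/quotient, work with relative uncertainties:
  (2·δx/x)² = (2×0.0802)² = 0.0257;  (−½·δu/u)² = (-0.5×0.0677)² = 0.00114;  (½·δb/b)² = (0.5×0.114)² = 0.00327
δQ/Q = √(0.0301) = 0.174

17.4%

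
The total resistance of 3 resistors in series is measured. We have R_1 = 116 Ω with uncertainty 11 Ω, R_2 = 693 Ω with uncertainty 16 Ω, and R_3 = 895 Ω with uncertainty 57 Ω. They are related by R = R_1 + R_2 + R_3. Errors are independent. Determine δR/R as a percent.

Absolute uncertainties add in quadrature for a linear combination:
  (δR_1)² = 121;  (δR_2)² = 256;  (δR_3)² = 3250
δR = √(3630) = 60.2 Ω
R = 1700 Ω, so δR/R = 60.2/1700 = 0.0353.

3.53%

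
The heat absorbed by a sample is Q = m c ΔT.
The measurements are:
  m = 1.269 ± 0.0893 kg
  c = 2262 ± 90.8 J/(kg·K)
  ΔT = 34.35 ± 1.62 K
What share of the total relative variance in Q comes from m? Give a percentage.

(δQ/Q)² = (1·δm/m)² + (1·δc/c)² + (1·δΔT/ΔT)²
  m term: (1×0.0704)² = 0.00495
  c term: (1×0.0401)² = 0.00161
  ΔT term: (1×0.0472)² = 0.00222
Total = 0.00879. Share from m = 0.00495/0.00879 = 0.564.

56.4%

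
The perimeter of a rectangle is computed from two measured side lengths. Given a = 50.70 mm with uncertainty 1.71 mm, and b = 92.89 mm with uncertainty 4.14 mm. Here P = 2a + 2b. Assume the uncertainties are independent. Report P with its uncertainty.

287.2 ± 8.96 mm

For a sum/difference, combine absolute errors in quadrature:
  (2·δa)² = 11.7;  (2·δb)² = 68.6
δP = √(80.3) = 8.96 mm
P = 287.2 mm.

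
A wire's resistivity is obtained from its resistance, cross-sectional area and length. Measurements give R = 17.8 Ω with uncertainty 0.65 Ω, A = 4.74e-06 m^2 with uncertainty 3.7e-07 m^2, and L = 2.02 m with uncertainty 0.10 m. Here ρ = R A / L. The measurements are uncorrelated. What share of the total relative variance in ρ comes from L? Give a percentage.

(δρ/ρ)² = (1·δR/R)² + (1·δA/A)² + (-1·δL/L)²
  R term: (1×0.0365)² = 0.00133
  A term: (1×0.0781)² = 0.00609
  L term: (-1×0.0495)² = 0.00245
Total = 0.00988. Share from L = 0.00245/0.00988 = 0.248.

24.8%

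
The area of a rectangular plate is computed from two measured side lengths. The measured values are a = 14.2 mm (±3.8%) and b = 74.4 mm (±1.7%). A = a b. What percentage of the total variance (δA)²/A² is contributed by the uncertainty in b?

16.7%

(δA/A)² = (1·δa/a)² + (1·δb/b)²
  a term: (1×0.0380)² = 0.00144
  b term: (1×0.0170)² = 0.000289
Total = 0.00173. Share from b = 0.000289/0.00173 = 0.167.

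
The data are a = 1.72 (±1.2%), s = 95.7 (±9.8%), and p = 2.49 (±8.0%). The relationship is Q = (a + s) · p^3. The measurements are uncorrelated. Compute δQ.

Let u = a + s = 97.4. δu = √(δa² + δs²) = √(0.000426 + 88.0) = 9.38, so δu/u = 0.0963.
Q is then a monomial in u, p:
δQ/Q = √((δu/u)² + (3·δp/p)²) = √(0.00927 + 0.0576) = 0.259
Q = 1500, so δQ = 0.259 × 1500 = 389.

389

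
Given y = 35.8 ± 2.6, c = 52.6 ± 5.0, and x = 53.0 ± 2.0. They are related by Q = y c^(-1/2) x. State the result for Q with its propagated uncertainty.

Relative error in a monomial: (δQ/Q)² = Σ (nᵢ · δxᵢ/xᵢ)².
  (1·δy/y)² = (1×0.0726)² = 0.00527;  (−½·δc/c)² = (-0.5×0.0951)² = 0.00226;  (1·δx/x)² = (1×0.0377)² = 0.00142
δQ/Q = √(0.00896) = 0.0946
Q = 262, so δQ = 0.0946 × 262 = 24.8.

262 ± 24.8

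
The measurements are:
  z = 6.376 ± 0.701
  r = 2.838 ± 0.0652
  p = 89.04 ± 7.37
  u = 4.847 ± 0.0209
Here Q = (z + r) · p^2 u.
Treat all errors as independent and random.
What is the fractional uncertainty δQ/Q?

Let w = z + r = 9.214. δw = √(δz² + δr²) = √(0.491 + 0.00425) = 0.704, so δw/w = 0.0764.
Q is then a monomial in w, p, u:
δQ/Q = √((δw/w)² + (2·δp/p)² + (1·δu/u)²) = √(0.00584 + 0.0274 + 1.86e-05) = 0.182

0.182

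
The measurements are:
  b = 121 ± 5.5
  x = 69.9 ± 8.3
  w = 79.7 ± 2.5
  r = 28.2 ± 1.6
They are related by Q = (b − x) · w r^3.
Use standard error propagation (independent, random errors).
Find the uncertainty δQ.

Let u = b − x = 51.1. δu = √(δb² + δx²) = √(30.2 + 68.9) = 9.96, so δu/u = 0.195.
Q is then a monomial in u, w, r:
δQ/Q = √((δu/u)² + (1·δw/w)² + (3·δr/r)²) = √(0.0380 + 0.000984 + 0.0290) = 0.261
Q = 9.13e+07, so δQ = 0.261 × 9.13e+07 = 2.38e+07.

2.38e+07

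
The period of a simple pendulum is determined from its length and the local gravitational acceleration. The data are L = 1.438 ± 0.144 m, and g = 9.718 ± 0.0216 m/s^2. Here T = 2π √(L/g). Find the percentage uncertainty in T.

Each factor contributes (exponent × relative error)² to (δT/T)²:
  (½·δL/L)² = (0.5×0.100)² = 0.00251;  (−½·δg/g)² = (-0.5×0.00222)² = 1.24e-06
δT/T = √(0.00251) = 0.0501

5.01%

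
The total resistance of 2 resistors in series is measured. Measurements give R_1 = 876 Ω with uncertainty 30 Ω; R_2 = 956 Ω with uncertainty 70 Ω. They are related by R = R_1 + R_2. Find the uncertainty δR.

Each term contributes (cᵢ δxᵢ)² to (δR)²:
  (δR_1)² = 900;  (δR_2)² = 4900
δR = √(5800) = 76.2 Ω

76.2 Ω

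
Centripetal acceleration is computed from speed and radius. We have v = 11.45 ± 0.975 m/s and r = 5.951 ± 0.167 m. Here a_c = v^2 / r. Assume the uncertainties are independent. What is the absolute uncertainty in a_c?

a_c is a product of powers, so relative uncertainties combine in quadrature:
  (2·δv/v)² = (2×0.0852)² = 0.0290;  (-1·δr/r)² = (-1×0.0281)² = 0.000788
δa_c/a_c = √(0.0298) = 0.173
a_c = 22.03 m/s^2, so δa_c = 0.173 × 22.03 = 3.80 m/s^2.

3.80 m/s^2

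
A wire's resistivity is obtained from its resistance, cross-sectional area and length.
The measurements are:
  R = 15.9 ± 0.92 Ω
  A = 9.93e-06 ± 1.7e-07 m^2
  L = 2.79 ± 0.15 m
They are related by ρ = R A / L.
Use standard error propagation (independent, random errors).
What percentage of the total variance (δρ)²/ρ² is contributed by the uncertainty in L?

(δρ/ρ)² = (1·δR/R)² + (1·δA/A)² + (-1·δL/L)²
  R term: (1×0.0579)² = 0.00335
  A term: (1×0.0171)² = 0.000293
  L term: (-1×0.0538)² = 0.00289
Total = 0.00653. Share from L = 0.00289/0.00653 = 0.443.

44.3%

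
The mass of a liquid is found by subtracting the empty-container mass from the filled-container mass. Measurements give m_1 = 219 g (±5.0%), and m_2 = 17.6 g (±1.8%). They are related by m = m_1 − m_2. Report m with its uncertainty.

201 ± 11.0 g

m is a linear combination, so absolute uncertainties add in quadrature:
  (δm_1)² = 120;  (δm_2)² = 0.100
δm = √(120) = 11.0 g
m = 201 g.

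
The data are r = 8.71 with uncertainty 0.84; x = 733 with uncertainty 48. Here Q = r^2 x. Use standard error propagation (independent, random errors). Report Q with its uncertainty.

55600 ± 11300

Q is a product of powers, so relative uncertainties combine in quadrature:
  (2·δr/r)² = (2×0.0964)² = 0.0372;  (1·δx/x)² = (1×0.0655)² = 0.00429
δQ/Q = √(0.0415) = 0.204
Q = 55600, so δQ = 0.204 × 55600 = 11300.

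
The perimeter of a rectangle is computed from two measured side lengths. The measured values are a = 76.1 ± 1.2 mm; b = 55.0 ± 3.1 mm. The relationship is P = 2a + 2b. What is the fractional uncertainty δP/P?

0.0254

P is a linear combination, so absolute uncertainties add in quadrature:
  (2·δa)² = 5.76;  (2·δb)² = 38.4
δP = √(44.2) = 6.65 mm
P = 262 mm, so δP/P = 6.65/262 = 0.0254.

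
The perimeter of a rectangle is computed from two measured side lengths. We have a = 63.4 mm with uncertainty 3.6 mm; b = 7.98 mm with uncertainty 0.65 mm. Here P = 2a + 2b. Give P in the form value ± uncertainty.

Sums and differences: (δP)² = Σ (cᵢ δxᵢ)².
  (2·δa)² = 51.8;  (2·δb)² = 1.69
δP = √(53.5) = 7.32 mm
P = 143 mm.

143 ± 7.32 mm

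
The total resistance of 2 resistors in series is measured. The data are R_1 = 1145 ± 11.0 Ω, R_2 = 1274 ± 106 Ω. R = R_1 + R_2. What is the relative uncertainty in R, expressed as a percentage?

4.41%

For a sum/difference, combine absolute errors in quadrature:
  (δR_1)² = 121;  (δR_2)² = 11200
δR = √(11400) = 107 Ω
R = 2419 Ω, so δR/R = 107/2419 = 0.0441.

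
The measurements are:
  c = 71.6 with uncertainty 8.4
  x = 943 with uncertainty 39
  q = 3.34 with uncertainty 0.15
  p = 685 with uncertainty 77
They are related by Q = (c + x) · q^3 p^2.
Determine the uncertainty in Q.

4.7e+09

Let u = c + x = 1010. δu = √(δc² + δx²) = √(70.6 + 1520) = 39.9, so δu/u = 0.0393.
Q is then a monomial in u, q, p:
δQ/Q = √((δu/u)² + (3·δq/q)² + (2·δp/p)²) = √(0.00155 + 0.0182 + 0.0505) = 0.265
Q = 1.77e+10, so δQ = 0.265 × 1.77e+10 = 4.7e+09.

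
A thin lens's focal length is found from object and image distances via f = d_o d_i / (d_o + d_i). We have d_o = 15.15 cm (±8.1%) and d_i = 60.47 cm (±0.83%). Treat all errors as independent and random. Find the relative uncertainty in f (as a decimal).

∂f/∂d_o = (d_i/(d_o+d_i))² = 0.639;  ∂f/∂d_i = (d_o/(d_o+d_i))² = 0.0401
δf = √((∂f/∂d_o · δd_o)² + (∂f/∂d_i · δd_i)²) = √(0.616 + 0.000406) = 0.785 cm
f = 12.11 cm, so δf/f = 0.785/12.11 = 0.0648.

0.0648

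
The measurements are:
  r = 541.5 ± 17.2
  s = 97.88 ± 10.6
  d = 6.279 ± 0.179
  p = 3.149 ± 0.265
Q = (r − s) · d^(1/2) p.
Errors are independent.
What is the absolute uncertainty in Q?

339

Let u = r − s = 443.6. δu = √(δr² + δs²) = √(296 + 112) = 20.2, so δu/u = 0.0455.
Q is then a monomial in u, d, p:
δQ/Q = √((δu/u)² + (½·δd/d)² + (1·δp/p)²) = √(0.00207 + 0.000203 + 0.00708) = 0.0967
Q = 3500, so δQ = 0.0967 × 3500 = 339.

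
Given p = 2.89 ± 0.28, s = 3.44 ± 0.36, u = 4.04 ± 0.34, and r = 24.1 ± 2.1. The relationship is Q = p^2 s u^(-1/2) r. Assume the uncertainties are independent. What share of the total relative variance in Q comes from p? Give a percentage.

64.9%

(δQ/Q)² = (2·δp/p)² + (1·δs/s)² + (−½·δu/u)² + (1·δr/r)²
  p term: (2×0.0969)² = 0.0375
  s term: (1×0.105)² = 0.0110
  u term: (-0.5×0.0842)² = 0.00177
  r term: (1×0.0871)² = 0.00759
Total = 0.0579. Share from p = 0.0375/0.0579 = 0.649.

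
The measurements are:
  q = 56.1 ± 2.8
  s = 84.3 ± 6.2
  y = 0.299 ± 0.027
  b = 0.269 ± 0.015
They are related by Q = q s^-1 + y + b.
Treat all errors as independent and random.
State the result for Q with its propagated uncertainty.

Let p = q·s^-1 = 0.665. δp/p = √((1·δq/q)² + (-1·δs/s)²) = √(0.00249 + 0.00541) = 0.0889, so δp = 0.0592.
Q = p + y + b: δQ = √(δp² + δy² + δb²) = √(0.00350 + 0.000729 + 0.000225) = 0.0667
Q = 1.23.

1.23 ± 0.0667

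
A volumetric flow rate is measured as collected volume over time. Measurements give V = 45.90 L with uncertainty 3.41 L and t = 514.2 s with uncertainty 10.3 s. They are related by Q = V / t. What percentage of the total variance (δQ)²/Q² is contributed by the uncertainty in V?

(δQ/Q)² = (1·δV/V)² + (-1·δt/t)²
  V term: (1×0.0743)² = 0.00552
  t term: (-1×0.0200)² = 0.000401
Total = 0.00592. Share from V = 0.00552/0.00592 = 0.932.

93.2%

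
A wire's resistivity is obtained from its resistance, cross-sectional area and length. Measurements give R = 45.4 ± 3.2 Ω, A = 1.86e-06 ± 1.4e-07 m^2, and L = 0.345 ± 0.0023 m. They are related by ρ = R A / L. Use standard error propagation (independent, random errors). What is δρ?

2.53e-05 Ω·m

For a monomial ρ ∝ R, A, L^-1, fractional errors add in quadrature:
  (1·δR/R)² = (1×0.0705)² = 0.00497;  (1·δA/A)² = (1×0.0753)² = 0.00567;  (-1·δL/L)² = (-1×0.00667)² = 4.44e-05
δρ/ρ = √(0.0107) = 0.103
ρ = 0.000245 Ω·m, so δρ = 0.103 × 0.000245 = 2.53e-05 Ω·m.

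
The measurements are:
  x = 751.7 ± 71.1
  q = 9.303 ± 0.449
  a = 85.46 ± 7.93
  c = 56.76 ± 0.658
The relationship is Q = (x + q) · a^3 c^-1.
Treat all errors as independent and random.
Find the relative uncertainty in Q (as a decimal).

0.294

Let u = x + q = 761.0. δu = √(δx² + δq²) = √(5060 + 0.202) = 71.1, so δu/u = 0.0934.
Q is then a monomial in u, a, c:
δQ/Q = √((δu/u)² + (3·δa/a)² + (-1·δc/c)²) = √(0.00873 + 0.0775 + 0.000134) = 0.294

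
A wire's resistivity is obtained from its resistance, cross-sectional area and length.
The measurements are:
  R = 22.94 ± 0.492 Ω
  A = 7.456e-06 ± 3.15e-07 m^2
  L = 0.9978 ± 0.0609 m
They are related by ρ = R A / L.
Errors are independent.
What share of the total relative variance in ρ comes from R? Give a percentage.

7.70%

(δρ/ρ)² = (1·δR/R)² + (1·δA/A)² + (-1·δL/L)²
  R term: (1×0.0214)² = 0.000460
  A term: (1×0.0422)² = 0.00178
  L term: (-1×0.0610)² = 0.00373
Total = 0.00597. Share from R = 0.000460/0.00597 = 0.0770.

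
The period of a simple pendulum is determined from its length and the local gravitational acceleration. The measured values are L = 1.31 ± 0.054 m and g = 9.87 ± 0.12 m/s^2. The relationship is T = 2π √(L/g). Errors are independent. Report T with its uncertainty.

For a monomial T ∝ L^(1/2), g^(-1/2), fractional errors add in quadrature:
  (½·δL/L)² = (0.5×0.0412)² = 0.000425;  (−½·δg/g)² = (-0.5×0.0122)² = 3.7e-05
δT/T = √(0.000462) = 0.0215
T = 2.29 s, so δT = 0.0215 × 2.29 = 0.0492 s.

2.29 ± 0.0492 s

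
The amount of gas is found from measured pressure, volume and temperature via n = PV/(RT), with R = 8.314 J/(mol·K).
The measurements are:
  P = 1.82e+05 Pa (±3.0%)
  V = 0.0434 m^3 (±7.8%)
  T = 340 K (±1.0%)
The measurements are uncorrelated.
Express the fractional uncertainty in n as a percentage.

8.42%

n is a product of powers, so relative uncertainties combine in quadrature:
  (1·δP/P)² = (1×0.0300)² = 0.000900;  (1·δV/V)² = (1×0.0780)² = 0.00608;  (-1·δT/T)² = (-1×0.0100)² = 0.000100
δn/n = √(0.00708) = 0.0842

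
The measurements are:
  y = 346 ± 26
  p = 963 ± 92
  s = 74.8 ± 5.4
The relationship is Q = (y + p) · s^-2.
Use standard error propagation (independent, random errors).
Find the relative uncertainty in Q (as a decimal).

Let u = y + p = 1310. δu = √(δy² + δp²) = √(676 + 8460) = 95.6, so δu/u = 0.0730.
Q is then a monomial in u, s:
δQ/Q = √((δu/u)² + (-2·δs/s)²) = √(0.00533 + 0.0208) = 0.162

0.162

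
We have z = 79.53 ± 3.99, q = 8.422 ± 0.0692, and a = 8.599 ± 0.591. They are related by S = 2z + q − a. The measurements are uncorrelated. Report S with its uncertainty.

For a sum/difference, combine absolute errors in quadrature:
  (2·δz)² = 63.7;  (δq)² = 0.00479;  (δa)² = 0.349
δS = √(64.0) = 8.00
S = 158.9.

158.9 ± 8.00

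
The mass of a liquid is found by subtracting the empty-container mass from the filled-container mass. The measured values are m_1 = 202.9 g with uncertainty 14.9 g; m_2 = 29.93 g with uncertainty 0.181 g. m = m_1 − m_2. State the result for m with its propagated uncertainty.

Sums and differences: (δm)² = Σ (cᵢ δxᵢ)².
  (δm_1)² = 222;  (δm_2)² = 0.0328
δm = √(222) = 14.9 g
m = 173.0 g.

173.0 ± 14.9 g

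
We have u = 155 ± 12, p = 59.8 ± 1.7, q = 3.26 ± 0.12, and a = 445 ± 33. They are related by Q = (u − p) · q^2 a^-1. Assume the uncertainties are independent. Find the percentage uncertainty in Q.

16.5%

Let w = u − p = 95.2. δw = √(δu² + δp²) = √(144 + 2.89) = 12.1, so δw/w = 0.127.
Q is then a monomial in w, q, a:
δQ/Q = √((δw/w)² + (2·δq/q)² + (-1·δa/a)²) = √(0.0162 + 0.00542 + 0.00550) = 0.165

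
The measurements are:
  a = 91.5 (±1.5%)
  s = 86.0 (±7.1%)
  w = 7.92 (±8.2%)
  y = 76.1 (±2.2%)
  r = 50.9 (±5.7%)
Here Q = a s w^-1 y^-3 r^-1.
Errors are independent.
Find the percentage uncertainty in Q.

14.0%

For a monomial Q ∝ a, s, w^-1, y^-3, r^-1, fractional errors add in quadrature:
  (1·δa/a)² = (1×0.0150)² = 0.000225;  (1·δs/s)² = (1×0.0710)² = 0.00504;  (-1·δw/w)² = (-1×0.0820)² = 0.00672;  (-3·δy/y)² = (-3×0.0220)² = 0.00436;  (-1·δr/r)² = (-1×0.0570)² = 0.00325
δQ/Q = √(0.0196) = 0.140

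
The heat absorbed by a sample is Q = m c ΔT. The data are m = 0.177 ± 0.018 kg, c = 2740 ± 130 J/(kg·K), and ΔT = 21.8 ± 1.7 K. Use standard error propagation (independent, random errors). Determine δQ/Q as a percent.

13.7%

Each factor contributes (exponent × relative error)² to (δQ/Q)²:
  (1·δm/m)² = (1×0.102)² = 0.0103;  (1·δc/c)² = (1×0.0474)² = 0.00225;  (1·δΔT/ΔT)² = (1×0.0780)² = 0.00608
δQ/Q = √(0.0187) = 0.137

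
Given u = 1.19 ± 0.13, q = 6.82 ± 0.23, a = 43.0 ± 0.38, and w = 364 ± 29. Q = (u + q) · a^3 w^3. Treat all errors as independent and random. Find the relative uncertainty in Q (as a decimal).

0.243

Let h = u + q = 8.01. δh = √(δu² + δq²) = √(0.0169 + 0.0529) = 0.264, so δh/h = 0.0330.
Q is then a monomial in h, a, w:
δQ/Q = √((δh/h)² + (3·δa/a)² + (3·δw/w)²) = √(0.00109 + 0.000703 + 0.0571) = 0.243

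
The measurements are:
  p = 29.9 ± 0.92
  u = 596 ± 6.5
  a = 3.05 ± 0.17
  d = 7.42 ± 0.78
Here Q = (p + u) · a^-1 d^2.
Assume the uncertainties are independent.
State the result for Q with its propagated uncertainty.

11300 ± 2460

Let w = p + u = 626. δw = √(δp² + δu²) = √(0.846 + 42.2) = 6.56, so δw/w = 0.0105.
Q is then a monomial in w, a, d:
δQ/Q = √((δw/w)² + (-1·δa/a)² + (2·δd/d)²) = √(0.000110 + 0.00311 + 0.0442) = 0.218
Q = 11300, so δQ = 0.218 × 11300 = 2460.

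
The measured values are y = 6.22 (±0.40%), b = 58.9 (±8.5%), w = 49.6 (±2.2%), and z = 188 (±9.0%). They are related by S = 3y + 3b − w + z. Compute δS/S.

0.0679

Absolute uncertainties add in quadrature for a linear combination:
  (3·δy)² = 0.00557;  (3·δb)² = 226;  (δw)² = 1.19;  (δz)² = 286
δS = √(513) = 22.7
S = 334, so δS/S = 22.7/334 = 0.0679.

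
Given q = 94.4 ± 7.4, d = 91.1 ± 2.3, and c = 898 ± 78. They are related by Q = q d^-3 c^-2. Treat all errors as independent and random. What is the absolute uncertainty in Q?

3.18e-11

Q is a product of powers, so relative uncertainties combine in quadrature:
  (1·δq/q)² = (1×0.0784)² = 0.00614;  (-3·δd/d)² = (-3×0.0252)² = 0.00574;  (-2·δc/c)² = (-2×0.0869)² = 0.0302
δQ/Q = √(0.0421) = 0.205
Q = 1.55e-10, so δQ = 0.205 × 1.55e-10 = 3.18e-11.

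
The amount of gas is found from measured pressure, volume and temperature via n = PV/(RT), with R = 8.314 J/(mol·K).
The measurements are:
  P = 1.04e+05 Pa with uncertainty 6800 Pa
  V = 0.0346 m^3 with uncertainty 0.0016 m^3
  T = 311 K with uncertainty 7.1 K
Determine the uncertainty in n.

0.116 mol

Products/powers → add relative errors in quadrature, weighted by exponent:
  (1·δP/P)² = (1×0.0654)² = 0.00428;  (1·δV/V)² = (1×0.0462)² = 0.00214;  (-1·δT/T)² = (-1×0.0228)² = 0.000521
δn/n = √(0.00693) = 0.0833
n = 1.39 mol, so δn = 0.0833 × 1.39 = 0.116 mol.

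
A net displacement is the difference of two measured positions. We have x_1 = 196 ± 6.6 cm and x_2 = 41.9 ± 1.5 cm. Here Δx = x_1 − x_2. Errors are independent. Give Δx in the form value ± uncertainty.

Sums and differences: (δΔx)² = Σ (cᵢ δxᵢ)².
  (δx_1)² = 43.6;  (δx_2)² = 2.25
δΔx = √(45.8) = 6.77 cm
Δx = 154 cm.

154 ± 6.77 cm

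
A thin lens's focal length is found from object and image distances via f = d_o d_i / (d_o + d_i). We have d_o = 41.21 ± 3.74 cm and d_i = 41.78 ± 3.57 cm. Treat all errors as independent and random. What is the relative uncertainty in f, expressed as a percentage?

6.24%

∂f/∂d_o = (d_i/(d_o+d_i))² = 0.253;  ∂f/∂d_i = (d_o/(d_o+d_i))² = 0.247
δf = √((∂f/∂d_o · δd_o)² + (∂f/∂d_i · δd_i)²) = √(0.898 + 0.775) = 1.29 cm
f = 20.75 cm, so δf/f = 1.29/20.75 = 0.0624.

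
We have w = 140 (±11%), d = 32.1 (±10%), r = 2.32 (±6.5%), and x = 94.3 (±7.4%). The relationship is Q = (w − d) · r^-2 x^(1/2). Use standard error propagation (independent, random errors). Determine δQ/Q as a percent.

19.9%

Let u = w − d = 108. δu = √(δw² + δd²) = √(237 + 10.3) = 15.7, so δu/u = 0.146.
Q is then a monomial in u, r, x:
δQ/Q = √((δu/u)² + (-2·δr/r)² + (½·δx/x)²) = √(0.0213 + 0.0169 + 0.00137) = 0.199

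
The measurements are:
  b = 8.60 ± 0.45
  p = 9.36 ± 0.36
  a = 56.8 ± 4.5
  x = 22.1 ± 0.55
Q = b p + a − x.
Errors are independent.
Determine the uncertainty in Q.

Let w = b·p = 80.5. δw/w = √((1·δb/b)² + (1·δp/p)²) = √(0.00274 + 0.00148) = 0.0649, so δw = 5.23.
Q = w + a − x: δQ = √(δw² + δa² + δx²) = √(27.3 + 20.2 + 0.303) = 6.92

6.92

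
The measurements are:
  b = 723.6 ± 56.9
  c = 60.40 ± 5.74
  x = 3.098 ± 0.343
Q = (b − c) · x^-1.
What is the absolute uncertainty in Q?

30.0

Let u = b − c = 663.2. δu = √(δb² + δc²) = √(3240 + 32.9) = 57.2, so δu/u = 0.0862.
Q is then a monomial in u, x:
δQ/Q = √((δu/u)² + (-1·δx/x)²) = √(0.00744 + 0.0123) = 0.140
Q = 214.1, so δQ = 0.140 × 214.1 = 30.0.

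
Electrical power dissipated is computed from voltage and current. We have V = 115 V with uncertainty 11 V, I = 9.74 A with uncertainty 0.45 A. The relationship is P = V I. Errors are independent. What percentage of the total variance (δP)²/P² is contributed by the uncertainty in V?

81.1%

(δP/P)² = (1·δV/V)² + (1·δI/I)²
  V term: (1×0.0957)² = 0.00915
  I term: (1×0.0462)² = 0.00213
Total = 0.0113. Share from V = 0.00915/0.0113 = 0.811.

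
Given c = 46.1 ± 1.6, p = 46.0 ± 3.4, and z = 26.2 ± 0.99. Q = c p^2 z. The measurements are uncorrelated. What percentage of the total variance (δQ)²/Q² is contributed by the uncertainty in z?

(δQ/Q)² = (1·δc/c)² + (2·δp/p)² + (1·δz/z)²
  c term: (1×0.0347)² = 0.00120
  p term: (2×0.0739)² = 0.0219
  z term: (1×0.0378)² = 0.00143
Total = 0.0245. Share from z = 0.00143/0.0245 = 0.0583.

5.83%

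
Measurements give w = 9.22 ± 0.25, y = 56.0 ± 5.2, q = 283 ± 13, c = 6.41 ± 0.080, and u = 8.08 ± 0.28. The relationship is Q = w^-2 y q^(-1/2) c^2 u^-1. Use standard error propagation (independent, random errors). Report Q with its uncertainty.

For a monomial Q ∝ w^-2, y, q^(-1/2), c^2, u^-1, fractional errors add in quadrature:
  (-2·δw/w)² = (-2×0.0271)² = 0.00294;  (1·δy/y)² = (1×0.0929)² = 0.00862;  (−½·δq/q)² = (-0.5×0.0459)² = 0.000528;  (2·δc/c)² = (2×0.0125)² = 0.000623;  (-1·δu/u)² = (-1×0.0347)² = 0.00120
δQ/Q = √(0.0139) = 0.118
Q = 0.199, so δQ = 0.118 × 0.199 = 0.0235.

0.199 ± 0.0235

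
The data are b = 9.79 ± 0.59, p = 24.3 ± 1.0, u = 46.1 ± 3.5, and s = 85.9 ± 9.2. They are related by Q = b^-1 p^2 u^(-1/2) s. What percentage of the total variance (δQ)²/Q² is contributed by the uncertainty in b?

(δQ/Q)² = (-1·δb/b)² + (2·δp/p)² + (−½·δu/u)² + (1·δs/s)²
  b term: (-1×0.0603)² = 0.00363
  p term: (2×0.0412)² = 0.00677
  u term: (-0.5×0.0759)² = 0.00144
  s term: (1×0.107)² = 0.0115
Total = 0.0233. Share from b = 0.00363/0.0233 = 0.156.

15.6%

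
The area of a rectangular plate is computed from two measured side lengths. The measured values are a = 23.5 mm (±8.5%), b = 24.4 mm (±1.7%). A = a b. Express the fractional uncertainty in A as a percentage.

A is a product of powers, so relative uncertainties combine in quadrature:
  (1·δa/a)² = (1×0.0850)² = 0.00723;  (1·δb/b)² = (1×0.0170)² = 0.000289
δA/A = √(0.00751) = 0.0867

8.67%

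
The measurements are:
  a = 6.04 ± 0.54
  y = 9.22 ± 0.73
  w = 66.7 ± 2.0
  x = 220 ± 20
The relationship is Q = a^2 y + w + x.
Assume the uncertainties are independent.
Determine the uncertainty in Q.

68.8

Let p = a^2·y = 336. δp/p = √((2·δa/a)² + (1·δy/y)²) = √(0.0320 + 0.00627) = 0.196, so δp = 65.8.
Q = p + w + x: δQ = √(δp² + δw² + δx²) = √(4330 + 4.00 + 400) = 68.8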